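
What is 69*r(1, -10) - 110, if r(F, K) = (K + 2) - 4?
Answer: -938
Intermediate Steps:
r(F, K) = -2 + K (r(F, K) = (2 + K) - 4 = -2 + K)
69*r(1, -10) - 110 = 69*(-2 - 10) - 110 = 69*(-12) - 110 = -828 - 110 = -938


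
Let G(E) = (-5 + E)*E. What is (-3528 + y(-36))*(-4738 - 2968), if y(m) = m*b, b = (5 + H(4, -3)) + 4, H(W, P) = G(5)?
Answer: 29683512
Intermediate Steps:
G(E) = E*(-5 + E)
H(W, P) = 0 (H(W, P) = 5*(-5 + 5) = 5*0 = 0)
b = 9 (b = (5 + 0) + 4 = 5 + 4 = 9)
y(m) = 9*m (y(m) = m*9 = 9*m)
(-3528 + y(-36))*(-4738 - 2968) = (-3528 + 9*(-36))*(-4738 - 2968) = (-3528 - 324)*(-7706) = -3852*(-7706) = 29683512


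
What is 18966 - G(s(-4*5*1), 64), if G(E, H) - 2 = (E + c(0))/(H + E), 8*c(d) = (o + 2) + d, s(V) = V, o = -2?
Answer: 208609/11 ≈ 18964.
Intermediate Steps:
c(d) = d/8 (c(d) = ((-2 + 2) + d)/8 = (0 + d)/8 = d/8)
G(E, H) = 2 + E/(E + H) (G(E, H) = 2 + (E + (⅛)*0)/(H + E) = 2 + (E + 0)/(E + H) = 2 + E/(E + H))
18966 - G(s(-4*5*1), 64) = 18966 - (2*64 + 3*(-4*5*1))/(-4*5*1 + 64) = 18966 - (128 + 3*(-20*1))/(-20*1 + 64) = 18966 - (128 + 3*(-20))/(-20 + 64) = 18966 - (128 - 60)/44 = 18966 - 68/44 = 18966 - 1*17/11 = 18966 - 17/11 = 208609/11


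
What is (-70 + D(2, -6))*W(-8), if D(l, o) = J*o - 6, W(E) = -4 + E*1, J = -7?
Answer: 408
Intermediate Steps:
W(E) = -4 + E
D(l, o) = -6 - 7*o (D(l, o) = -7*o - 6 = -6 - 7*o)
(-70 + D(2, -6))*W(-8) = (-70 + (-6 - 7*(-6)))*(-4 - 8) = (-70 + (-6 + 42))*(-12) = (-70 + 36)*(-12) = -34*(-12) = 408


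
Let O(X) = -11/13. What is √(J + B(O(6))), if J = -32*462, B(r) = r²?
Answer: 5*I*√99935/13 ≈ 121.59*I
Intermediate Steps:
O(X) = -11/13 (O(X) = -11*1/13 = -11/13)
J = -14784
√(J + B(O(6))) = √(-14784 + (-11/13)²) = √(-14784 + 121/169) = √(-2498375/169) = 5*I*√99935/13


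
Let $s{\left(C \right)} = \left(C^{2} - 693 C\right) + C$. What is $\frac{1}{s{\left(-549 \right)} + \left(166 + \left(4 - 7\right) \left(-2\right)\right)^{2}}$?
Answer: $\frac{1}{710893} \approx 1.4067 \cdot 10^{-6}$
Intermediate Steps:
$s{\left(C \right)} = C^{2} - 692 C$
$\frac{1}{s{\left(-549 \right)} + \left(166 + \left(4 - 7\right) \left(-2\right)\right)^{2}} = \frac{1}{- 549 \left(-692 - 549\right) + \left(166 + \left(4 - 7\right) \left(-2\right)\right)^{2}} = \frac{1}{\left(-549\right) \left(-1241\right) + \left(166 - -6\right)^{2}} = \frac{1}{681309 + \left(166 + 6\right)^{2}} = \frac{1}{681309 + 172^{2}} = \frac{1}{681309 + 29584} = \frac{1}{710893}$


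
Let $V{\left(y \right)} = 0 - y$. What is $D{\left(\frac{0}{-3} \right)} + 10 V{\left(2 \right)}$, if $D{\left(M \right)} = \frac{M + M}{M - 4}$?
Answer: $-20$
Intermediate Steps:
$V{\left(y \right)} = - y$
$D{\left(M \right)} = \frac{2 M}{-4 + M}$
$D{\left(\frac{0}{-3} \right)} + 10 V{\left(2 \right)} = \frac{2 \frac{0}{-3}}{-4 + \frac{0}{-3}} + 10 \left(\left(-1\right) 2\right) = \frac{2 \cdot 0 \left(- \frac{1}{3}\right)}{-4 + 0 \left(- \frac{1}{3}\right)} + 10 \left(-2\right) = 2 \cdot 0 \frac{1}{-4 + 0} - 20 = 2 \cdot 0 \frac{1}{-4} - 20 = 2 \cdot 0 \left(- \frac{1}{4}\right) - 20 = 0 - 20 = -20$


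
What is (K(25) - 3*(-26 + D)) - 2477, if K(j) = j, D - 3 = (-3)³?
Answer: -2302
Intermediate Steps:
D = -24 (D = 3 + (-3)³ = 3 - 27 = -24)
(K(25) - 3*(-26 + D)) - 2477 = (25 - 3*(-26 - 24)) - 2477 = (25 - 3*(-50)) - 2477 = (25 + 150) - 2477 = 175 - 2477 = -2302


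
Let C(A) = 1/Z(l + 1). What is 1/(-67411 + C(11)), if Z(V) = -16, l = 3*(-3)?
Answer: -16/1078577 ≈ -1.4834e-5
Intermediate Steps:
l = -9
C(A) = -1/16 (C(A) = 1/(-16) = -1/16)
1/(-67411 + C(11)) = 1/(-67411 - 1/16) = 1/(-1078577/16) = -16/1078577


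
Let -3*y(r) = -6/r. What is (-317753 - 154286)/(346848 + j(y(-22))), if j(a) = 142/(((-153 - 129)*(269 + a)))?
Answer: -196877082042/144662669363 ≈ -1.3609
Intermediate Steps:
y(r) = 2/r (y(r) = -(-2)/r = 2/r)
j(a) = 142/(-75858 - 282*a) (j(a) = 142/((-282*(269 + a))) = 142/(-75858 - 282*a))
(-317753 - 154286)/(346848 + j(y(-22))) = (-317753 - 154286)/(346848 - 71/(37929 + 141*(2/(-22)))) = -472039/(346848 - 71/(37929 + 141*(2*(-1/22)))) = -472039/(346848 - 71/(37929 + 141*(-1/11))) = -472039/(346848 - 71/(37929 - 141/11)) = -472039/(346848 - 71/417078/11) = -472039/(346848 - 71*11/417078) = -472039/(346848 - 781/417078) = -472039/144662669363/417078 = -472039*417078/144662669363 = -196877082042/144662669363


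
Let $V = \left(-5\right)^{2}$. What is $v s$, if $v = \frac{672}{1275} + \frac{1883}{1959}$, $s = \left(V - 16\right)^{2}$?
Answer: $\frac{33455457}{277525} \approx 120.55$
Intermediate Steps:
$V = 25$
$s = 81$ ($s = \left(25 - 16\right)^{2} = 9^{2} = 81$)
$v = \frac{1239091}{832575}$ ($v = 672 \cdot \frac{1}{1275} + 1883 \cdot \frac{1}{1959} = \frac{224}{425} + \frac{1883}{1959} = \frac{1239091}{832575} \approx 1.4883$)
$v s = \frac{1239091}{832575} \cdot 81 = \frac{33455457}{277525}$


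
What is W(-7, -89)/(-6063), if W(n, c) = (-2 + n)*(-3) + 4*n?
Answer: 1/6063 ≈ 0.00016493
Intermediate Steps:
W(n, c) = 6 + n (W(n, c) = (6 - 3*n) + 4*n = 6 + n)
W(-7, -89)/(-6063) = (6 - 7)/(-6063) = -1*(-1/6063) = 1/6063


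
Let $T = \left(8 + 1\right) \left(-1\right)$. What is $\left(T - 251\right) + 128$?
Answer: $-132$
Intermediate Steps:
$T = -9$ ($T = 9 \left(-1\right) = -9$)
$\left(T - 251\right) + 128 = \left(-9 - 251\right) + 128 = -260 + 128 = -132$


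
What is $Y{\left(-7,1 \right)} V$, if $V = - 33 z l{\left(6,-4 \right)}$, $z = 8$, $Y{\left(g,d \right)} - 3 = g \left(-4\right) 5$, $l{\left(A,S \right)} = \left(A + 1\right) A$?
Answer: $-1585584$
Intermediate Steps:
$l{\left(A,S \right)} = A \left(1 + A\right)$ ($l{\left(A,S \right)} = \left(1 + A\right) A = A \left(1 + A\right)$)
$Y{\left(g,d \right)} = 3 - 20 g$ ($Y{\left(g,d \right)} = 3 + g \left(-4\right) 5 = 3 + - 4 g 5 = 3 - 20 g$)
$V = -11088$ ($V = \left(-33\right) 8 \cdot 6 \left(1 + 6\right) = - 264 \cdot 6 \cdot 7 = \left(-264\right) 42 = -11088$)
$Y{\left(-7,1 \right)} V = \left(3 - -140\right) \left(-11088\right) = \left(3 + 140\right) \left(-11088\right) = 143 \left(-11088\right) = -1585584$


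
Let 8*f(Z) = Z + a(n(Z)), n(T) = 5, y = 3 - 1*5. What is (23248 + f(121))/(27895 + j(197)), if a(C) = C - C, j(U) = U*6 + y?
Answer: 37221/46520 ≈ 0.80011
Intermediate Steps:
y = -2 (y = 3 - 5 = -2)
j(U) = -2 + 6*U (j(U) = U*6 - 2 = 6*U - 2 = -2 + 6*U)
a(C) = 0
f(Z) = Z/8 (f(Z) = (Z + 0)/8 = Z/8)
(23248 + f(121))/(27895 + j(197)) = (23248 + (⅛)*121)/(27895 + (-2 + 6*197)) = (23248 + 121/8)/(27895 + (-2 + 1182)) = 186105/(8*(27895 + 1180)) = (186105/8)/29075 = (186105/8)*(1/29075) = 37221/46520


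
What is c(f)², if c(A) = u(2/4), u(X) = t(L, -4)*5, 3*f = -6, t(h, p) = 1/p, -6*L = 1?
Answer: 25/16 ≈ 1.5625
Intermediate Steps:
L = -⅙ (L = -⅙*1 = -⅙ ≈ -0.16667)
f = -2 (f = (⅓)*(-6) = -2)
u(X) = -5/4 (u(X) = 5/(-4) = -¼*5 = -5/4)
c(A) = -5/4
c(f)² = (-5/4)² = 25/16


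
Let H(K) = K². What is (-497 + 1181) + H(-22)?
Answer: 1168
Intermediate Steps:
(-497 + 1181) + H(-22) = (-497 + 1181) + (-22)² = 684 + 484 = 1168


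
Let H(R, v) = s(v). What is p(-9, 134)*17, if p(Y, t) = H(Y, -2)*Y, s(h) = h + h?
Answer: 612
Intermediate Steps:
s(h) = 2*h
H(R, v) = 2*v
p(Y, t) = -4*Y (p(Y, t) = (2*(-2))*Y = -4*Y)
p(-9, 134)*17 = -4*(-9)*17 = 36*17 = 612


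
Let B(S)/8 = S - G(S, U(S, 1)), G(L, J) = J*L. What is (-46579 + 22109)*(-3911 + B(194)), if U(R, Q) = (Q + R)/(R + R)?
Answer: 76811330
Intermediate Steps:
U(R, Q) = (Q + R)/(2*R) (U(R, Q) = (Q + R)/((2*R)) = (Q + R)*(1/(2*R)) = (Q + R)/(2*R))
B(S) = -4 + 4*S (B(S) = 8*(S - (1 + S)/(2*S)*S) = 8*(S - (½ + S/2)) = 8*(S + (-½ - S/2)) = 8*(-½ + S/2) = -4 + 4*S)
(-46579 + 22109)*(-3911 + B(194)) = (-46579 + 22109)*(-3911 + (-4 + 4*194)) = -24470*(-3911 + (-4 + 776)) = -24470*(-3911 + 772) = -24470*(-3139) = 76811330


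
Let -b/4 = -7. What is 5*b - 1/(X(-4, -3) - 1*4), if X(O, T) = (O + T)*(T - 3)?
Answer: 5319/38 ≈ 139.97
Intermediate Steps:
X(O, T) = (-3 + T)*(O + T) (X(O, T) = (O + T)*(-3 + T) = (-3 + T)*(O + T))
b = 28 (b = -4*(-7) = 28)
5*b - 1/(X(-4, -3) - 1*4) = 5*28 - 1/(((-3)² - 3*(-4) - 3*(-3) - 4*(-3)) - 1*4) = 140 - 1/((9 + 12 + 9 + 12) - 4) = 140 - 1/(42 - 4) = 140 - 1/38 = 5319/38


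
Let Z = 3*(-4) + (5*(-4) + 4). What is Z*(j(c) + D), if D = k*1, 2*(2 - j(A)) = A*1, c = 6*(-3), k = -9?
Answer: -56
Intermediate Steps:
c = -18
j(A) = 2 - A/2
Z = -28 (Z = -12 + (-20 + 4) = -12 - 16 = -28)
D = -9 (D = -9*1 = -9)
Z*(j(c) + D) = -28*((2 - 1/2*(-18)) - 9) = -28*((2 + 9) - 9) = -28*(11 - 9) = -28*2 = -56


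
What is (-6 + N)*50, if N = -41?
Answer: -2350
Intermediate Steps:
(-6 + N)*50 = (-6 - 41)*50 = -47*50 = -2350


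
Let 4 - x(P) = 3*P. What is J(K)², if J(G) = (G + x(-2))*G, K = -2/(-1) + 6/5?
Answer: 1115136/625 ≈ 1784.2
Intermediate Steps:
x(P) = 4 - 3*P
K = 16/5 (K = -2*(-1) + 6*(⅕) = 2 + 6/5 = 16/5 ≈ 3.2000)
J(G) = G*(10 + G) (J(G) = (G + (4 - 3*(-2)))*G = (G + (4 + 6))*G = (G + 10)*G = (10 + G)*G = G*(10 + G))
J(K)² = (16*(10 + 16/5)/5)² = ((16/5)*(66/5))² = (1056/25)² = 1115136/625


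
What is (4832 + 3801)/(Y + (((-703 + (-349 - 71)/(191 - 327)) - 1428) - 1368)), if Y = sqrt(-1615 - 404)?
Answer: -34888318442/14130271285 - 9979748*I*sqrt(2019)/14130271285 ≈ -2.469 - 0.031735*I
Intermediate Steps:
Y = I*sqrt(2019) (Y = sqrt(-2019) = I*sqrt(2019) ≈ 44.933*I)
(4832 + 3801)/(Y + (((-703 + (-349 - 71)/(191 - 327)) - 1428) - 1368)) = (4832 + 3801)/(I*sqrt(2019) + (((-703 + (-349 - 71)/(191 - 327)) - 1428) - 1368)) = 8633/(I*sqrt(2019) + (((-703 - 420/(-136)) - 1428) - 1368)) = 8633/(I*sqrt(2019) + (((-703 - 420*(-1/136)) - 1428) - 1368)) = 8633/(I*sqrt(2019) + (((-703 + 105/34) - 1428) - 1368)) = 8633/(I*sqrt(2019) + ((-23797/34 - 1428) - 1368)) = 8633/(I*sqrt(2019) + (-72349/34 - 1368)) = 8633/(I*sqrt(2019) - 118861/34) = 8633/(-118861/34 + I*sqrt(2019))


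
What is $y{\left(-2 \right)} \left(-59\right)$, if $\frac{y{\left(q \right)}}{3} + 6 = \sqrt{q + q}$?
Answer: $1062 - 354 i \approx 1062.0 - 354.0 i$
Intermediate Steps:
$y{\left(q \right)} = -18 + 3 \sqrt{2} \sqrt{q}$ ($y{\left(q \right)} = -18 + 3 \sqrt{q + q} = -18 + 3 \sqrt{2 q} = -18 + 3 \sqrt{2} \sqrt{q}$)
$y{\left(-2 \right)} \left(-59\right) = \left(-18 + 3 \sqrt{2} \sqrt{-2}\right) \left(-59\right) = \left(-18 + 3 \sqrt{2} i \sqrt{2}\right) \left(-59\right) = \left(-18 + 6 i\right) \left(-59\right) = 1062 - 354 i$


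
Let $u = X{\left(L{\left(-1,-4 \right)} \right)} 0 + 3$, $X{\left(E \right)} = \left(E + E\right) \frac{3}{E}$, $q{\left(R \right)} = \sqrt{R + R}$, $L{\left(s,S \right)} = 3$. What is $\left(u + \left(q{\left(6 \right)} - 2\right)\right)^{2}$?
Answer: $13 + 4 \sqrt{3} \approx 19.928$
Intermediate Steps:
$q{\left(R \right)} = \sqrt{2} \sqrt{R}$ ($q{\left(R \right)} = \sqrt{2 R} = \sqrt{2} \sqrt{R}$)
$X{\left(E \right)} = 6$ ($X{\left(E \right)} = 2 E \frac{3}{E} = 6$)
$u = 3$ ($u = 6 \cdot 0 + 3 = 0 + 3 = 3$)
$\left(u + \left(q{\left(6 \right)} - 2\right)\right)^{2} = \left(3 - \left(2 - \sqrt{2} \sqrt{6}\right)\right)^{2} = \left(3 - \left(2 - 2 \sqrt{3}\right)\right)^{2} = \left(1 + 2 \sqrt{3}\right)^{2}$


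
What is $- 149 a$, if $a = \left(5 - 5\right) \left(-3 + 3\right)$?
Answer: $0$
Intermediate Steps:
$a = 0$ ($a = \left(5 - 5\right) 0 = 0 \cdot 0 = 0$)
$- 149 a = \left(-149\right) 0 = 0$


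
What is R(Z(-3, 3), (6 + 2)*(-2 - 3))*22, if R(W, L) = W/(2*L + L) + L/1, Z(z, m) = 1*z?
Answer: -17589/20 ≈ -879.45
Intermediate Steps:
Z(z, m) = z
R(W, L) = L + W/(3*L) (R(W, L) = W/((3*L)) + L*1 = W*(1/(3*L)) + L = W/(3*L) + L = L + W/(3*L))
R(Z(-3, 3), (6 + 2)*(-2 - 3))*22 = ((6 + 2)*(-2 - 3) + (⅓)*(-3)/((6 + 2)*(-2 - 3)))*22 = (8*(-5) + (⅓)*(-3)/(8*(-5)))*22 = (-40 + (⅓)*(-3)/(-40))*22 = (-40 + (⅓)*(-3)*(-1/40))*22 = (-40 + 1/40)*22 = -1599/40*22 = -17589/20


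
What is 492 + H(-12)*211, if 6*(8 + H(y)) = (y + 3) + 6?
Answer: -2603/2 ≈ -1301.5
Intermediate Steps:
H(y) = -13/2 + y/6 (H(y) = -8 + ((y + 3) + 6)/6 = -8 + ((3 + y) + 6)/6 = -8 + (9 + y)/6 = -8 + (3/2 + y/6) = -13/2 + y/6)
492 + H(-12)*211 = 492 + (-13/2 + (1/6)*(-12))*211 = 492 + (-13/2 - 2)*211 = 492 - 17/2*211 = 492 - 3587/2 = -2603/2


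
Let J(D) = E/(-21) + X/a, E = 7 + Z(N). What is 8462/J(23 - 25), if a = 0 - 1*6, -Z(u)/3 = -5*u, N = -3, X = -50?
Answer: 59234/71 ≈ 834.28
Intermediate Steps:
Z(u) = 15*u (Z(u) = -(-15)*u = 15*u)
a = -6 (a = 0 - 6 = -6)
E = -38 (E = 7 + 15*(-3) = 7 - 45 = -38)
J(D) = 71/7 (J(D) = -38/(-21) - 50/(-6) = -38*(-1/21) - 50*(-⅙) = 38/21 + 25/3 = 71/7)
8462/J(23 - 25) = 8462/(71/7) = 8462*(7/71) = 59234/71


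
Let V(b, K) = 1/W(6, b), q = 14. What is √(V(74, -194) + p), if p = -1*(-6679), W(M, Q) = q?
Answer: √1309098/14 ≈ 81.726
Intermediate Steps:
W(M, Q) = 14
V(b, K) = 1/14
p = 6679
√(V(74, -194) + p) = √(1/14 + 6679) = √(93507/14) = √1309098/14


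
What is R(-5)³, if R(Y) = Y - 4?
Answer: -729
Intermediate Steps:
R(Y) = -4 + Y
R(-5)³ = (-4 - 5)³ = (-9)³ = -729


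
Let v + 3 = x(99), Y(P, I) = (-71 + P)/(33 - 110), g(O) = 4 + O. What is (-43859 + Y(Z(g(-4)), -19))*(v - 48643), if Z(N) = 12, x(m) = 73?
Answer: 23433585876/11 ≈ 2.1303e+9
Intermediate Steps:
Y(P, I) = 71/77 - P/77 (Y(P, I) = (-71 + P)/(-77) = (-71 + P)*(-1/77) = 71/77 - P/77)
v = 70 (v = -3 + 73 = 70)
(-43859 + Y(Z(g(-4)), -19))*(v - 48643) = (-43859 + (71/77 - 1/77*12))*(70 - 48643) = (-43859 + (71/77 - 12/77))*(-48573) = (-43859 + 59/77)*(-48573) = -3377084/77*(-48573) = 23433585876/11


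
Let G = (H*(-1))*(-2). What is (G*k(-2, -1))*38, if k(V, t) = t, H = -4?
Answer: 304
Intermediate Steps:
G = -8 (G = -4*(-1)*(-2) = 4*(-2) = -8)
(G*k(-2, -1))*38 = -8*(-1)*38 = 8*38 = 304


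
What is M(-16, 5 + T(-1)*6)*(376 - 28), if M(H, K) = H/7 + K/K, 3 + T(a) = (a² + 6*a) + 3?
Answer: -3132/7 ≈ -447.43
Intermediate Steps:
T(a) = a² + 6*a (T(a) = -3 + ((a² + 6*a) + 3) = -3 + (3 + a² + 6*a) = a² + 6*a)
M(H, K) = 1 + H/7 (M(H, K) = H*(⅐) + 1 = H/7 + 1 = 1 + H/7)
M(-16, 5 + T(-1)*6)*(376 - 28) = (1 + (⅐)*(-16))*(376 - 28) = (1 - 16/7)*348 = -9/7*348 = -3132/7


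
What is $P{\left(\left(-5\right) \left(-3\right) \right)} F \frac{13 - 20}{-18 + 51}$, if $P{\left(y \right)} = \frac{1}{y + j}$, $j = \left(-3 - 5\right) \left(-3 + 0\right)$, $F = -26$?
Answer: $\frac{14}{99} \approx 0.14141$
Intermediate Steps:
$j = 24$ ($j = \left(-8\right) \left(-3\right) = 24$)
$P{\left(y \right)} = \frac{1}{24 + y}$ ($P{\left(y \right)} = \frac{1}{y + 24} = \frac{1}{24 + y}$)
$P{\left(\left(-5\right) \left(-3\right) \right)} F \frac{13 - 20}{-18 + 51} = \frac{1}{24 - -15} \left(-26\right) \frac{13 - 20}{-18 + 51} = \frac{1}{24 + 15} \left(-26\right) \left(- \frac{7}{33}\right) = \frac{1}{39} \left(-26\right) \left(\left(-7\right) \frac{1}{33}\right) = \frac{1}{39} \left(-26\right) \left(- \frac{7}{33}\right) = \left(- \frac{2}{3}\right) \left(- \frac{7}{33}\right) = \frac{14}{99}$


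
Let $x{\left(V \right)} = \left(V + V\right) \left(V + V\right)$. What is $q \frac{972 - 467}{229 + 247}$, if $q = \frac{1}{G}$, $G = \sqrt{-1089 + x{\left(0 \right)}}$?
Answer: $- \frac{505 i}{15708} \approx - 0.032149 i$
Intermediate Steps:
$x{\left(V \right)} = 4 V^{2}$ ($x{\left(V \right)} = 2 V 2 V = 4 V^{2}$)
$G = 33 i$ ($G = \sqrt{-1089 + 4 \cdot 0^{2}} = \sqrt{-1089 + 4 \cdot 0} = \sqrt{-1089 + 0} = \sqrt{-1089} = 33 i \approx 33.0 i$)
$q = - \frac{i}{33}$ ($q = \frac{1}{33 i} = - \frac{i}{33} \approx - 0.030303 i$)
$q \frac{972 - 467}{229 + 247} = - \frac{i}{33} \frac{972 - 467}{229 + 247} = - \frac{i}{33} \cdot \frac{505}{476} = - \frac{505 i}{15708}$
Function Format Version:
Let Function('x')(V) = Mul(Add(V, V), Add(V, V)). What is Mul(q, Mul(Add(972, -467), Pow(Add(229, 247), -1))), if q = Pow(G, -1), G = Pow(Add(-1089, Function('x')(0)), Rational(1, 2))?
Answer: Mul(Rational(-505, 15708), I) ≈ Mul(-0.032149, I)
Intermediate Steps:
Function('x')(V) = Mul(4, Pow(V, 2)) (Function('x')(V) = Mul(Mul(2, V), Mul(2, V)) = Mul(4, Pow(V, 2)))
G = Mul(33, I) (G = Pow(Add(-1089, Mul(4, Pow(0, 2))), Rational(1, 2)) = Pow(Add(-1089, Mul(4, 0)), Rational(1, 2)) = Pow(Add(-1089, 0), Rational(1, 2)) = Pow(-1089, Rational(1, 2)) = Mul(33, I) ≈ Mul(33.000, I))
q = Mul(Rational(-1, 33), I) (q = Pow(Mul(33, I), -1) = Mul(Rational(-1, 33), I) ≈ Mul(-0.030303, I))
Mul(q, Mul(Add(972, -467), Pow(Add(229, 247), -1))) = Mul(Mul(Rational(-1, 33), I), Mul(Add(972, -467), Pow(Add(229, 247), -1))) = Mul(Mul(Rational(-1, 33), I), Mul(505, Pow(476, -1))) = Mul(Mul(Rational(-1, 33), I), Mul(505, Rational(1, 476))) = Mul(Mul(Rational(-1, 33), I), Rational(505, 476)) = Mul(Rational(-505, 15708), I)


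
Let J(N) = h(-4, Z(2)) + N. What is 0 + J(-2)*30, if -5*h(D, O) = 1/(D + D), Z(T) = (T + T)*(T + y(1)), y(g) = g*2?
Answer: -237/4 ≈ -59.250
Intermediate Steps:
y(g) = 2*g
Z(T) = 2*T*(2 + T) (Z(T) = (T + T)*(T + 2*1) = (2*T)*(T + 2) = (2*T)*(2 + T) = 2*T*(2 + T))
h(D, O) = -1/(10*D) (h(D, O) = -1/(5*(D + D)) = -1/(2*D)/5 = -1/(10*D))
J(N) = 1/40 + N (J(N) = -1/10/(-4) + N = -1/10*(-1/4) + N = 1/40 + N)
0 + J(-2)*30 = 0 + (1/40 - 2)*30 = 0 - 79/40*30 = 0 - 237/4 = -237/4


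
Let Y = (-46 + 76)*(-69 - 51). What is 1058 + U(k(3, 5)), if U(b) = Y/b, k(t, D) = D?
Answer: 338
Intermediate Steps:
Y = -3600 (Y = 30*(-120) = -3600)
U(b) = -3600/b
1058 + U(k(3, 5)) = 1058 - 3600/5 = 1058 - 3600*⅕ = 1058 - 720 = 338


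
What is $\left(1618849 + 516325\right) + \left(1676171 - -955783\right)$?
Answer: $4767128$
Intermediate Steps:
$\left(1618849 + 516325\right) + \left(1676171 - -955783\right) = 2135174 + \left(1676171 + 955783\right) = 2135174 + 2631954 = 4767128$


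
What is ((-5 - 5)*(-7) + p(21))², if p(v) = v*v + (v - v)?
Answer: 261121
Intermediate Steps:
p(v) = v² (p(v) = v² + 0 = v²)
((-5 - 5)*(-7) + p(21))² = ((-5 - 5)*(-7) + 21²)² = (-10*(-7) + 441)² = (70 + 441)² = 511² = 261121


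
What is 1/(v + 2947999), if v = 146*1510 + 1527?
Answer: 1/3169986 ≈ 3.1546e-7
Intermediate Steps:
v = 221987 (v = 220460 + 1527 = 221987)
1/(v + 2947999) = 1/(221987 + 2947999) = 1/3169986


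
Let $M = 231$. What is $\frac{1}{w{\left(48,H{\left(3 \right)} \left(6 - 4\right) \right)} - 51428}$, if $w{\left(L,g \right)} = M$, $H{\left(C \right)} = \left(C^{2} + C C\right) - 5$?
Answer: $- \frac{1}{51197} \approx -1.9532 \cdot 10^{-5}$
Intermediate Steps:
$H{\left(C \right)} = -5 + 2 C^{2}$ ($H{\left(C \right)} = \left(C^{2} + C^{2}\right) - 5 = 2 C^{2} - 5 = -5 + 2 C^{2}$)
$w{\left(L,g \right)} = 231$
$\frac{1}{w{\left(48,H{\left(3 \right)} \left(6 - 4\right) \right)} - 51428} = \frac{1}{231 - 51428} = \frac{1}{-51197} = - \frac{1}{51197}$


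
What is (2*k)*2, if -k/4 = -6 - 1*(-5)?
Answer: 16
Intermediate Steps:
k = 4 (k = -4*(-6 - 1*(-5)) = -4*(-6 + 5) = -4*(-1) = 4)
(2*k)*2 = (2*4)*2 = 8*2 = 16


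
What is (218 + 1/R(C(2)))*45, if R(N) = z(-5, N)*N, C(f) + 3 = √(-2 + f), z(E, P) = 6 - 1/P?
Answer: 186345/19 ≈ 9807.6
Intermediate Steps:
C(f) = -3 + √(-2 + f)
R(N) = N*(6 - 1/N) (R(N) = (6 - 1/N)*N = N*(6 - 1/N))
(218 + 1/R(C(2)))*45 = (218 + 1/(-1 + 6*(-3 + √(-2 + 2))))*45 = (218 + 1/(-1 + 6*(-3 + √0)))*45 = (218 + 1/(-1 + 6*(-3 + 0)))*45 = (218 + 1/(-1 + 6*(-3)))*45 = (218 + 1/(-1 - 18))*45 = (218 + 1/(-19))*45 = (218 - 1/19)*45 = (4141/19)*45 = 186345/19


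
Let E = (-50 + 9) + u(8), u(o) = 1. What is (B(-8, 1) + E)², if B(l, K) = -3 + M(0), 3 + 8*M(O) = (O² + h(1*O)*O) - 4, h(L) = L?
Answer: 123201/64 ≈ 1925.0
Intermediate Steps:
M(O) = -7/8 + O²/4 (M(O) = -3/8 + ((O² + (1*O)*O) - 4)/8 = -3/8 + ((O² + O*O) - 4)/8 = -3/8 + ((O² + O²) - 4)/8 = -3/8 + (2*O² - 4)/8 = -3/8 + (-4 + 2*O²)/8 = -3/8 + (-½ + O²/4) = -7/8 + O²/4)
B(l, K) = -31/8 (B(l, K) = -3 + (-7/8 + (¼)*0²) = -3 + (-7/8 + (¼)*0) = -3 + (-7/8 + 0) = -3 - 7/8 = -31/8)
E = -40 (E = (-50 + 9) + 1 = -41 + 1 = -40)
(B(-8, 1) + E)² = (-31/8 - 40)² = (-351/8)² = 123201/64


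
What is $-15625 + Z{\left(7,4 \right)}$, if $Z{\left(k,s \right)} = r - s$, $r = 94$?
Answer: $-15535$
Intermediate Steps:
$Z{\left(k,s \right)} = 94 - s$
$-15625 + Z{\left(7,4 \right)} = -15625 + \left(94 - 4\right) = -15625 + 90 = -15535$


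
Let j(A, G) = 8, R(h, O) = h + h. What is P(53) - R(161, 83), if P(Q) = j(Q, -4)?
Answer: -314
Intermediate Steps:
R(h, O) = 2*h
P(Q) = 8
P(53) - R(161, 83) = 8 - 2*161 = 8 - 1*322 = 8 - 322 = -314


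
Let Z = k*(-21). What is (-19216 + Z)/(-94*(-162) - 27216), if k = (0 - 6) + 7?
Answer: 19237/11988 ≈ 1.6047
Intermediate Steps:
k = 1 (k = -6 + 7 = 1)
Z = -21 (Z = 1*(-21) = -21)
(-19216 + Z)/(-94*(-162) - 27216) = (-19216 - 21)/(-94*(-162) - 27216) = -19237/(15228 - 27216) = -19237/(-11988) = -19237*(-1/11988) = 19237/11988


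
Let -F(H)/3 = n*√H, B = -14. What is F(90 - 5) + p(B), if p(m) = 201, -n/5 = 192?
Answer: 201 + 2880*√85 ≈ 26753.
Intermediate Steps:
n = -960 (n = -5*192 = -960)
F(H) = 2880*√H (F(H) = -(-2880)*√H = 2880*√H)
F(90 - 5) + p(B) = 2880*√(90 - 5) + 201 = 2880*√85 + 201 = 201 + 2880*√85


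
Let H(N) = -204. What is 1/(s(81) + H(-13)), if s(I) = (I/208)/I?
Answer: -208/42431 ≈ -0.0049021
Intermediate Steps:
s(I) = 1/208 (s(I) = (I*(1/208))/I = (I/208)/I = 1/208)
1/(s(81) + H(-13)) = 1/(1/208 - 204) = 1/(-42431/208) = -208/42431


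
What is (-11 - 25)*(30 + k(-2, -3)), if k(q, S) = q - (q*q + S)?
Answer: -972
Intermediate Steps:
k(q, S) = q - S - q**2 (k(q, S) = q - (q**2 + S) = q - (S + q**2) = q + (-S - q**2) = q - S - q**2)
(-11 - 25)*(30 + k(-2, -3)) = (-11 - 25)*(30 + (-2 - 1*(-3) - 1*(-2)**2)) = -36*(30 + (-2 + 3 - 1*4)) = -36*(30 + (-2 + 3 - 4)) = -36*(30 - 3) = -36*27 = -972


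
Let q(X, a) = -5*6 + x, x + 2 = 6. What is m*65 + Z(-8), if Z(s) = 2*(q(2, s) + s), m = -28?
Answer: -1888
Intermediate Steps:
x = 4 (x = -2 + 6 = 4)
q(X, a) = -26 (q(X, a) = -5*6 + 4 = -30 + 4 = -26)
Z(s) = -52 + 2*s (Z(s) = 2*(-26 + s) = -52 + 2*s)
m*65 + Z(-8) = -28*65 + (-52 + 2*(-8)) = -1820 + (-52 - 16) = -1820 - 68 = -1888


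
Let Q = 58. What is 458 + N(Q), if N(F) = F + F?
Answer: 574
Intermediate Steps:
N(F) = 2*F
458 + N(Q) = 458 + 2*58 = 458 + 116 = 574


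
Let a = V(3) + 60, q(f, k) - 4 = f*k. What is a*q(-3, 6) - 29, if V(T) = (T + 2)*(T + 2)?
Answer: -1219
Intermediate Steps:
q(f, k) = 4 + f*k
V(T) = (2 + T)**2 (V(T) = (2 + T)*(2 + T) = (2 + T)**2)
a = 85 (a = (2 + 3)**2 + 60 = 5**2 + 60 = 25 + 60 = 85)
a*q(-3, 6) - 29 = 85*(4 - 3*6) - 29 = 85*(4 - 18) - 29 = 85*(-14) - 29 = -1190 - 29 = -1219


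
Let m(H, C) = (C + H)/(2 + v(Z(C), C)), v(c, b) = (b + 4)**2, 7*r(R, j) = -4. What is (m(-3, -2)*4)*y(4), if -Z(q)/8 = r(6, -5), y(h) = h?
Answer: -40/3 ≈ -13.333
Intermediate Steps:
r(R, j) = -4/7 (r(R, j) = (1/7)*(-4) = -4/7)
Z(q) = 32/7 (Z(q) = -8*(-4/7) = 32/7)
v(c, b) = (4 + b)**2
m(H, C) = (C + H)/(2 + (4 + C)**2)
(m(-3, -2)*4)*y(4) = (((-2 - 3)/(2 + (4 - 2)**2))*4)*4 = ((-5/(2 + 2**2))*4)*4 = ((-5/(2 + 4))*4)*4 = ((-5/6)*4)*4 = (((1/6)*(-5))*4)*4 = -5/6*4*4 = -10/3*4 = -40/3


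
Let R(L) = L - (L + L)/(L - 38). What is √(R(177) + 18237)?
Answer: 2*√88931922/139 ≈ 135.69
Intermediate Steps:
R(L) = L - 2*L/(-38 + L)
√(R(177) + 18237) = √(177*(-40 + 177)/(-38 + 177) + 18237) = √(177*137/139 + 18237) = √(177*(1/139)*137 + 18237) = √(24249/139 + 18237) = √(2559192/139) = 2*√88931922/139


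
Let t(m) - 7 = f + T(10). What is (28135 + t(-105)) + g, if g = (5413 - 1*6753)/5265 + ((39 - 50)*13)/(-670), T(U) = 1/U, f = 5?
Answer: 1985803154/70551 ≈ 28147.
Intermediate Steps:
t(m) = 121/10 (t(m) = 7 + (5 + 1/10) = 7 + (5 + ⅒) = 7 + 51/10 = 121/10)
g = -28981/705510 (g = (5413 - 6753)*(1/5265) - 11*13*(-1/670) = -1340*1/5265 - 143*(-1/670) = -268/1053 + 143/670 = -28981/705510 ≈ -0.041078)
(28135 + t(-105)) + g = (28135 + 121/10) - 28981/705510 = 281471/10 - 28981/705510 = 1985803154/70551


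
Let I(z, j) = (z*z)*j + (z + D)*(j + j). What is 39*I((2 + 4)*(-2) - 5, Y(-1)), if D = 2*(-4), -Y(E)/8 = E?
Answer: 74568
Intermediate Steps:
Y(E) = -8*E
D = -8
I(z, j) = j*z**2 + 2*j*(-8 + z) (I(z, j) = (z*z)*j + (z - 8)*(j + j) = z**2*j + (-8 + z)*(2*j) = j*z**2 + 2*j*(-8 + z))
39*I((2 + 4)*(-2) - 5, Y(-1)) = 39*((-8*(-1))*(-16 + ((2 + 4)*(-2) - 5)**2 + 2*((2 + 4)*(-2) - 5))) = 39*(8*(-16 + (6*(-2) - 5)**2 + 2*(6*(-2) - 5))) = 39*(8*(-16 + (-12 - 5)**2 + 2*(-12 - 5))) = 39*(8*(-16 + (-17)**2 + 2*(-17))) = 39*(8*(-16 + 289 - 34)) = 39*(8*239) = 39*1912 = 74568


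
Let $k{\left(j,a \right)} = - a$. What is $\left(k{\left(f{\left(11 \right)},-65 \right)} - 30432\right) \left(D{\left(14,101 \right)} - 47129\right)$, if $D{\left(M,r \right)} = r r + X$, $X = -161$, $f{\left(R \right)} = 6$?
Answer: $1126281663$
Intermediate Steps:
$D{\left(M,r \right)} = -161 + r^{2}$ ($D{\left(M,r \right)} = r r - 161 = r^{2} - 161 = -161 + r^{2}$)
$\left(k{\left(f{\left(11 \right)},-65 \right)} - 30432\right) \left(D{\left(14,101 \right)} - 47129\right) = \left(\left(-1\right) \left(-65\right) - 30432\right) \left(\left(-161 + 101^{2}\right) - 47129\right) = \left(65 - 30432\right) \left(\left(-161 + 10201\right) - 47129\right) = - 30367 \left(10040 - 47129\right) = \left(-30367\right) \left(-37089\right) = 1126281663$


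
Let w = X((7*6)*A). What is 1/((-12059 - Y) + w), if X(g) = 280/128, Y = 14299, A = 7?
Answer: -16/421693 ≈ -3.7942e-5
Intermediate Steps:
X(g) = 35/16 (X(g) = 280*(1/128) = 35/16)
w = 35/16 ≈ 2.1875
1/((-12059 - Y) + w) = 1/((-12059 - 1*14299) + 35/16) = 1/((-12059 - 14299) + 35/16) = 1/(-26358 + 35/16) = 1/(-421693/16) = -16/421693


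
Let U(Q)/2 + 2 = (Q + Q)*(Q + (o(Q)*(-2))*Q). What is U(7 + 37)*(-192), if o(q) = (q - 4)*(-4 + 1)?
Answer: -358329600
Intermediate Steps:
o(q) = 12 - 3*q (o(q) = (-4 + q)*(-3) = 12 - 3*q)
U(Q) = -4 + 4*Q*(Q + Q*(-24 + 6*Q)) (U(Q) = -4 + 2*((Q + Q)*(Q + ((12 - 3*Q)*(-2))*Q)) = -4 + 2*((2*Q)*(Q + (-24 + 6*Q)*Q)) = -4 + 2*((2*Q)*(Q + Q*(-24 + 6*Q))) = -4 + 2*(2*Q*(Q + Q*(-24 + 6*Q))) = -4 + 4*Q*(Q + Q*(-24 + 6*Q)))
U(7 + 37)*(-192) = (-4 - 92*(7 + 37)**2 + 24*(7 + 37)**3)*(-192) = (-4 - 92*44**2 + 24*44**3)*(-192) = (-4 - 92*1936 + 24*85184)*(-192) = (-4 - 178112 + 2044416)*(-192) = 1866300*(-192) = -358329600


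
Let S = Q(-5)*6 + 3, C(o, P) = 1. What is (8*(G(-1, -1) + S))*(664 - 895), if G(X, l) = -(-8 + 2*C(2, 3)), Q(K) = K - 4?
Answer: 83160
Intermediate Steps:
Q(K) = -4 + K
S = -51 (S = (-4 - 5)*6 + 3 = -9*6 + 3 = -54 + 3 = -51)
G(X, l) = 6 (G(X, l) = -2/(1/(1 - 4)) = -2/(1/(-3)) = -2/(-1/3) = -2*(-3) = 6)
(8*(G(-1, -1) + S))*(664 - 895) = (8*(6 - 51))*(664 - 895) = (8*(-45))*(-231) = -360*(-231) = 83160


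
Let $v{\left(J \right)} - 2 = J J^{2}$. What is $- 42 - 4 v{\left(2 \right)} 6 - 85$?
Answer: $9995$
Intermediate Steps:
$v{\left(J \right)} = 2 + J^{3}$ ($v{\left(J \right)} = 2 + J J^{2} = 2 + J^{3}$)
$- 42 - 4 v{\left(2 \right)} 6 - 85 = - 42 - 4 \left(2 + 2^{3}\right) 6 - 85 = - 42 - 4 \left(2 + 8\right) 6 - 85 = - 42 \left(-4\right) 10 \cdot 6 - 85 = - 42 \left(\left(-40\right) 6\right) - 85 = \left(-42\right) \left(-240\right) - 85 = 10080 - 85 = 9995$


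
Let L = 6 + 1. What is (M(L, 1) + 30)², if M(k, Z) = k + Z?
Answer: 1444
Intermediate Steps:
L = 7
M(k, Z) = Z + k
(M(L, 1) + 30)² = ((1 + 7) + 30)² = (8 + 30)² = 38² = 1444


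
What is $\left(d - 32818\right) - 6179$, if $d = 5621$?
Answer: $-33376$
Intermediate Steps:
$\left(d - 32818\right) - 6179 = \left(5621 - 32818\right) - 6179 = -27197 - 6179 = -33376$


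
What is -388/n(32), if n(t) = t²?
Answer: -97/256 ≈ -0.37891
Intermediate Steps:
-388/n(32) = -388/(32²) = -388/1024 = -388*1/1024 = -97/256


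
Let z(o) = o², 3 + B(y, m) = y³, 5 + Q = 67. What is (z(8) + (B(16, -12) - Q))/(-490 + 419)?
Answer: -4095/71 ≈ -57.676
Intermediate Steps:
Q = 62 (Q = -5 + 67 = 62)
B(y, m) = -3 + y³
(z(8) + (B(16, -12) - Q))/(-490 + 419) = (8² + ((-3 + 16³) - 1*62))/(-490 + 419) = (64 + ((-3 + 4096) - 62))/(-71) = (64 + (4093 - 62))*(-1/71) = (64 + 4031)*(-1/71) = 4095*(-1/71) = -4095/71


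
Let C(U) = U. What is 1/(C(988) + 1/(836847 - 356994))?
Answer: 479853/474094765 ≈ 0.0010121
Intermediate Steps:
1/(C(988) + 1/(836847 - 356994)) = 1/(988 + 1/(836847 - 356994)) = 1/(988 + 1/479853) = 1/(474094765/479853) = 479853/474094765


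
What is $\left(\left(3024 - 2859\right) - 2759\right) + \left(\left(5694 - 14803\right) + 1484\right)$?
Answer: $-10219$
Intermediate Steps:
$\left(\left(3024 - 2859\right) - 2759\right) + \left(\left(5694 - 14803\right) + 1484\right) = \left(\left(3024 - 2859\right) - 2759\right) + \left(-9109 + 1484\right) = \left(165 - 2759\right) - 7625 = -2594 - 7625 = -10219$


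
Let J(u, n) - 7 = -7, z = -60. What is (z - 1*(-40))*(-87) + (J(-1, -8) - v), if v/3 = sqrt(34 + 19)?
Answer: 1740 - 3*sqrt(53) ≈ 1718.2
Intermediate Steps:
J(u, n) = 0 (J(u, n) = 7 - 7 = 0)
v = 3*sqrt(53) (v = 3*sqrt(34 + 19) = 3*sqrt(53) ≈ 21.840)
(z - 1*(-40))*(-87) + (J(-1, -8) - v) = (-60 - 1*(-40))*(-87) + (0 - 3*sqrt(53)) = (-60 + 40)*(-87) + (0 - 3*sqrt(53)) = -20*(-87) - 3*sqrt(53) = 1740 - 3*sqrt(53)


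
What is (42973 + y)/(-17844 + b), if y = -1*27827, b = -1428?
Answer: -7573/9636 ≈ -0.78591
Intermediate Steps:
y = -27827
(42973 + y)/(-17844 + b) = (42973 - 27827)/(-17844 - 1428) = 15146/(-19272) = 15146*(-1/19272) = -7573/9636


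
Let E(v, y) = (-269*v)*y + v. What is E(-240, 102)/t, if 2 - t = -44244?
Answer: 3292440/22123 ≈ 148.82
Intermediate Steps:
t = 44246 (t = 2 - 1*(-44244) = 2 + 44244 = 44246)
E(v, y) = v - 269*v*y (E(v, y) = -269*v*y + v = v - 269*v*y)
E(-240, 102)/t = -240*(1 - 269*102)/44246 = -240*(1 - 27438)*(1/44246) = -240*(-27437)*(1/44246) = 6584880*(1/44246) = 3292440/22123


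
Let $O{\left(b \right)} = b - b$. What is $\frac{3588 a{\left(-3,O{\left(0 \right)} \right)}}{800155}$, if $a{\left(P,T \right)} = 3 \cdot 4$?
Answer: $\frac{43056}{800155} \approx 0.05381$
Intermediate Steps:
$O{\left(b \right)} = 0$
$a{\left(P,T \right)} = 12$
$\frac{3588 a{\left(-3,O{\left(0 \right)} \right)}}{800155} = \frac{3588 \cdot 12}{800155} = 43056 \cdot \frac{1}{800155} = \frac{43056}{800155}$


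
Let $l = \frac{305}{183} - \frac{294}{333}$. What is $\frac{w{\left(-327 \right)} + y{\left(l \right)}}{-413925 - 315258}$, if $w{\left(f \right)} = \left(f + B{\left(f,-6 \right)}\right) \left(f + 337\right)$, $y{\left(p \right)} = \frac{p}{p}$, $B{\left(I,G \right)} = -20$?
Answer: $\frac{3469}{729183} \approx 0.0047574$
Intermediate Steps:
$l = \frac{29}{37}$ ($l = 305 \cdot \frac{1}{183} - \frac{98}{111} = \frac{5}{3} - \frac{98}{111} = \frac{29}{37} \approx 0.78378$)
$y{\left(p \right)} = 1$
$w{\left(f \right)} = \left(-20 + f\right) \left(337 + f\right)$ ($w{\left(f \right)} = \left(f - 20\right) \left(f + 337\right) = \left(-20 + f\right) \left(337 + f\right)$)
$\frac{w{\left(-327 \right)} + y{\left(l \right)}}{-413925 - 315258} = \frac{\left(-6740 + \left(-327\right)^{2} + 317 \left(-327\right)\right) + 1}{-413925 - 315258} = \frac{\left(-6740 + 106929 - 103659\right) + 1}{-729183} = \left(-3470 + 1\right) \left(- \frac{1}{729183}\right) = \left(-3469\right) \left(- \frac{1}{729183}\right) = \frac{3469}{729183}$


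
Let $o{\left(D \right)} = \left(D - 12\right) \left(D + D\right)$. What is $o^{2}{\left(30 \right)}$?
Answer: $1166400$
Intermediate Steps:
$o{\left(D \right)} = 2 D \left(-12 + D\right)$ ($o{\left(D \right)} = \left(-12 + D\right) 2 D = 2 D \left(-12 + D\right)$)
$o^{2}{\left(30 \right)} = \left(2 \cdot 30 \left(-12 + 30\right)\right)^{2} = \left(2 \cdot 30 \cdot 18\right)^{2} = 1080^{2} = 1166400$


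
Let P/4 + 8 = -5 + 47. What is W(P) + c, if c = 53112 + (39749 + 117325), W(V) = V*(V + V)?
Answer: 247178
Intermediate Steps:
P = 136 (P = -32 + 4*(-5 + 47) = -32 + 4*42 = -32 + 168 = 136)
W(V) = 2*V² (W(V) = V*(2*V) = 2*V²)
c = 210186 (c = 53112 + 157074 = 210186)
W(P) + c = 2*136² + 210186 = 2*18496 + 210186 = 36992 + 210186 = 247178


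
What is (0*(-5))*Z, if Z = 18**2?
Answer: 0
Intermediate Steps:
Z = 324
(0*(-5))*Z = (0*(-5))*324 = 0*324 = 0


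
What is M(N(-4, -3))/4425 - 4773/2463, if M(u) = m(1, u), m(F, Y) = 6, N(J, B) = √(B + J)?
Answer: -2345083/1210975 ≈ -1.9365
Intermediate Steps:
M(u) = 6
M(N(-4, -3))/4425 - 4773/2463 = 6/4425 - 4773/2463 = 6*(1/4425) - 4773*1/2463 = 2/1475 - 1591/821 = -2345083/1210975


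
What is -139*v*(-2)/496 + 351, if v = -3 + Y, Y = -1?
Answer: 21623/62 ≈ 348.76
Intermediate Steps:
v = -4 (v = -3 - 1 = -4)
-139*v*(-2)/496 + 351 = -139*(-4*(-2))/496 + 351 = -1112/496 + 351 = -139*1/62 + 351 = -139/62 + 351 = 21623/62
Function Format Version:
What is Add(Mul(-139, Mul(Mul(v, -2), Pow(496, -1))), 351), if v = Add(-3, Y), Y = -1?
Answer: Rational(21623, 62) ≈ 348.76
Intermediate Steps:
v = -4 (v = Add(-3, -1) = -4)
Add(Mul(-139, Mul(Mul(v, -2), Pow(496, -1))), 351) = Add(Mul(-139, Mul(Mul(-4, -2), Pow(496, -1))), 351) = Add(Mul(-139, Mul(8, Rational(1, 496))), 351) = Add(Mul(-139, Rational(1, 62)), 351) = Add(Rational(-139, 62), 351) = Rational(21623, 62)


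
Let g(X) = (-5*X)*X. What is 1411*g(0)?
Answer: 0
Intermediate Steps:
g(X) = -5*X**2
1411*g(0) = 1411*(-5*0**2) = 1411*(-5*0) = 1411*0 = 0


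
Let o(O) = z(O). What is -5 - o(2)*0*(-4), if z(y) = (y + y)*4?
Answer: -5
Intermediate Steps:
z(y) = 8*y (z(y) = (2*y)*4 = 8*y)
o(O) = 8*O
-5 - o(2)*0*(-4) = -5 - (8*2)*0*(-4) = -5 - 16*0*(-4) = -5 - 0*(-4) = -5 - 1*0 = -5 + 0 = -5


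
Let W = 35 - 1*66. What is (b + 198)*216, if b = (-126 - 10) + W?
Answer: 6696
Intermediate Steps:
W = -31 (W = 35 - 66 = -31)
b = -167 (b = (-126 - 10) - 31 = -136 - 31 = -167)
(b + 198)*216 = (-167 + 198)*216 = 31*216 = 6696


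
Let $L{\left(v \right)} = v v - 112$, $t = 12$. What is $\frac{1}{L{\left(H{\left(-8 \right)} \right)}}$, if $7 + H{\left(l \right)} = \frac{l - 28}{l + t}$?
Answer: $\frac{1}{144} \approx 0.0069444$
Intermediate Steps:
$H{\left(l \right)} = -7 + \frac{-28 + l}{12 + l}$ ($H{\left(l \right)} = -7 + \frac{l - 28}{l + 12} = -7 + \frac{-28 + l}{12 + l}$)
$L{\left(v \right)} = -112 + v^{2}$ ($L{\left(v \right)} = v^{2} - 112 = -112 + v^{2}$)
$\frac{1}{L{\left(H{\left(-8 \right)} \right)}} = \frac{1}{-112 + \left(\frac{2 \left(-56 - -24\right)}{12 - 8}\right)^{2}} = \frac{1}{-112 + \left(\frac{2 \left(-56 + 24\right)}{4}\right)^{2}} = \frac{1}{-112 + \left(2 \cdot \frac{1}{4} \left(-32\right)\right)^{2}} = \frac{1}{-112 + \left(-16\right)^{2}} = \frac{1}{-112 + 256} = \frac{1}{144}$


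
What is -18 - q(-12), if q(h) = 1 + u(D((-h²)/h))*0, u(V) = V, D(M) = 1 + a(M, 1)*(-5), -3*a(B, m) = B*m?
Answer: -19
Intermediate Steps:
a(B, m) = -B*m/3
D(M) = 1 + 5*M/3 (D(M) = 1 - ⅓*M*1*(-5) = 1 - M/3*(-5) = 1 + 5*M/3)
q(h) = 1 (q(h) = 1 + (1 + 5*((-h²)/h)/3)*0 = 1 + (1 + 5*(-h)/3)*0 = 1 + (1 - 5*h/3)*0 = 1 + 0 = 1)
-18 - q(-12) = -18 - 1*1 = -18 - 1 = -19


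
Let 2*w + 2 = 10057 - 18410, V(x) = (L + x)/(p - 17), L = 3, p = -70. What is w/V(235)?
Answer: 726885/476 ≈ 1527.1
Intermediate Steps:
V(x) = -1/29 - x/87 (V(x) = (3 + x)/(-70 - 17) = (3 + x)/(-87) = (3 + x)*(-1/87) = -1/29 - x/87)
w = -8355/2 (w = -1 + (10057 - 18410)/2 = -1 + (1/2)*(-8353) = -1 - 8353/2 = -8355/2 ≈ -4177.5)
w/V(235) = -8355/(2*(-1/29 - 1/87*235)) = -8355/(2*(-1/29 - 235/87)) = -8355/(2*(-238/87)) = -8355/2*(-87/238) = 726885/476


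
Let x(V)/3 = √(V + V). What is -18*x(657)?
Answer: -162*√146 ≈ -1957.5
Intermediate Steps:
x(V) = 3*√2*√V (x(V) = 3*√(V + V) = 3*√(2*V) = 3*(√2*√V) = 3*√2*√V)
-18*x(657) = -54*√2*√657 = -54*√2*3*√73 = -162*√146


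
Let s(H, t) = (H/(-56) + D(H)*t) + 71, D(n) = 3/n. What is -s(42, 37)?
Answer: -2041/28 ≈ -72.893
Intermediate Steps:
s(H, t) = 71 - H/56 + 3*t/H (s(H, t) = (H/(-56) + (3/H)*t) + 71 = (-H/56 + 3*t/H) + 71 = 71 - H/56 + 3*t/H)
-s(42, 37) = -(71 - 1/56*42 + 3*37/42) = -(71 - 3/4 + 3*37*(1/42)) = -(71 - 3/4 + 37/14) = -1*2041/28 = -2041/28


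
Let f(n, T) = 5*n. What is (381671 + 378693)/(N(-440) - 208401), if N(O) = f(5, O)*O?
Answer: -760364/219401 ≈ -3.4656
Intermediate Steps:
N(O) = 25*O (N(O) = (5*5)*O = 25*O)
(381671 + 378693)/(N(-440) - 208401) = (381671 + 378693)/(25*(-440) - 208401) = 760364/(-11000 - 208401) = 760364/(-219401) = 760364*(-1/219401) = -760364/219401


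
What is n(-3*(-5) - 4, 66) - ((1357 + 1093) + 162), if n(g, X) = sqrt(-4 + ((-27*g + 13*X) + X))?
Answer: -2612 + sqrt(623) ≈ -2587.0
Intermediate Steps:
n(g, X) = sqrt(-4 - 27*g + 14*X) (n(g, X) = sqrt(-4 + (-27*g + 14*X)) = sqrt(-4 - 27*g + 14*X))
n(-3*(-5) - 4, 66) - ((1357 + 1093) + 162) = sqrt(-4 - 27*(-3*(-5) - 4) + 14*66) - ((1357 + 1093) + 162) = sqrt(-4 - 27*(15 - 4) + 924) - (2450 + 162) = sqrt(-4 - 27*11 + 924) - 1*2612 = sqrt(-4 - 297 + 924) - 2612 = sqrt(623) - 2612 = -2612 + sqrt(623)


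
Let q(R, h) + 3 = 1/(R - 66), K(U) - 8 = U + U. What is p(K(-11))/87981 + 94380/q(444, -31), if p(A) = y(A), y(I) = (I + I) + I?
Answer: -95114500922/3020681 ≈ -31488.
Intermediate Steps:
K(U) = 8 + 2*U (K(U) = 8 + (U + U) = 8 + 2*U)
y(I) = 3*I (y(I) = 2*I + I = 3*I)
p(A) = 3*A
q(R, h) = -3 + 1/(-66 + R) (q(R, h) = -3 + 1/(R - 66) = -3 + 1/(-66 + R))
p(K(-11))/87981 + 94380/q(444, -31) = (3*(8 + 2*(-11)))/87981 + 94380/(((199 - 3*444)/(-66 + 444))) = (3*(8 - 22))*(1/87981) + 94380/(((199 - 1332)/378)) = (3*(-14))*(1/87981) + 94380/(((1/378)*(-1133))) = -42*1/87981 + 94380/(-1133/378) = -14/29327 + 94380*(-378/1133) = -14/29327 - 3243240/103 = -95114500922/3020681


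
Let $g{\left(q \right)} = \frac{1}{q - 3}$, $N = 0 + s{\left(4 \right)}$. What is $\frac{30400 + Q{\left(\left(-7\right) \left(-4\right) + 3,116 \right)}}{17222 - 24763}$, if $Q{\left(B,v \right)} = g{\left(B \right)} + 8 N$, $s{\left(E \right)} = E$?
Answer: $- \frac{852097}{211148} \approx -4.0355$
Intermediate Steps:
$N = 4$ ($N = 0 + 4 = 4$)
$g{\left(q \right)} = \frac{1}{-3 + q}$
$Q{\left(B,v \right)} = 32 + \frac{1}{-3 + B}$ ($Q{\left(B,v \right)} = \frac{1}{-3 + B} + 8 \cdot 4 = \frac{1}{-3 + B} + 32 = 32 + \frac{1}{-3 + B}$)
$\frac{30400 + Q{\left(\left(-7\right) \left(-4\right) + 3,116 \right)}}{17222 - 24763} = \frac{30400 + \frac{-95 + 32 \left(\left(-7\right) \left(-4\right) + 3\right)}{-3 + \left(\left(-7\right) \left(-4\right) + 3\right)}}{17222 - 24763} = \frac{30400 + \frac{-95 + 32 \left(28 + 3\right)}{-3 + \left(28 + 3\right)}}{-7541} = \left(30400 + \frac{-95 + 32 \cdot 31}{-3 + 31}\right) \left(- \frac{1}{7541}\right) = \left(30400 + \frac{-95 + 992}{28}\right) \left(- \frac{1}{7541}\right) = \left(30400 + \frac{1}{28} \cdot 897\right) \left(- \frac{1}{7541}\right) = \left(30400 + \frac{897}{28}\right) \left(- \frac{1}{7541}\right) = \frac{852097}{28} \left(- \frac{1}{7541}\right) = - \frac{852097}{211148}$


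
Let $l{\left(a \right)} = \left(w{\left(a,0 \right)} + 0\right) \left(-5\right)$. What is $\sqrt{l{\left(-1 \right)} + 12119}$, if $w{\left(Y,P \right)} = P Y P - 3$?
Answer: $\sqrt{12134} \approx 110.15$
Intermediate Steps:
$w{\left(Y,P \right)} = -3 + Y P^{2}$ ($w{\left(Y,P \right)} = Y P^{2} - 3 = -3 + Y P^{2}$)
$l{\left(a \right)} = 15$ ($l{\left(a \right)} = \left(\left(-3 + a 0^{2}\right) + 0\right) \left(-5\right) = \left(\left(-3 + a 0\right) + 0\right) \left(-5\right) = \left(\left(-3 + 0\right) + 0\right) \left(-5\right) = \left(-3 + 0\right) \left(-5\right) = \left(-3\right) \left(-5\right) = 15$)
$\sqrt{l{\left(-1 \right)} + 12119} = \sqrt{15 + 12119} = \sqrt{12134}$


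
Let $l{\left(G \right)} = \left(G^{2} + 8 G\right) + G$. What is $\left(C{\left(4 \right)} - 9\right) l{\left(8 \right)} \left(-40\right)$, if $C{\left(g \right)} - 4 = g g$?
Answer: $-59840$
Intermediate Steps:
$C{\left(g \right)} = 4 + g^{2}$ ($C{\left(g \right)} = 4 + g g = 4 + g^{2}$)
$l{\left(G \right)} = G^{2} + 9 G$
$\left(C{\left(4 \right)} - 9\right) l{\left(8 \right)} \left(-40\right) = \left(\left(4 + 4^{2}\right) - 9\right) 8 \left(9 + 8\right) \left(-40\right) = \left(\left(4 + 16\right) - 9\right) 8 \cdot 17 \left(-40\right) = \left(20 - 9\right) 136 \left(-40\right) = 11 \cdot 136 \left(-40\right) = 1496 \left(-40\right) = -59840$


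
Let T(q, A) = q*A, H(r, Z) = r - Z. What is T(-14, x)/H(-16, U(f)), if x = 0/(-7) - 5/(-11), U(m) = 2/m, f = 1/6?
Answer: 5/22 ≈ 0.22727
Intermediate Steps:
f = ⅙ (f = 1*(⅙) = ⅙ ≈ 0.16667)
x = 5/11 (x = 0*(-⅐) - 5*(-1/11) = 0 + 5/11 = 5/11 ≈ 0.45455)
T(q, A) = A*q
T(-14, x)/H(-16, U(f)) = ((5/11)*(-14))/(-16 - 2/⅙) = -70/(11*(-16 - 2*6)) = -70/(11*(-16 - 1*12)) = -70/(11*(-16 - 12)) = -70/11/(-28) = -70/11*(-1/28) = 5/22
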